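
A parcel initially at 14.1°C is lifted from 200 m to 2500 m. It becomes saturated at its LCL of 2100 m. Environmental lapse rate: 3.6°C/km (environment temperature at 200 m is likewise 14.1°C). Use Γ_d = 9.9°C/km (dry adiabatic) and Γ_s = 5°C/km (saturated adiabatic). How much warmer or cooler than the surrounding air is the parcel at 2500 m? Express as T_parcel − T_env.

Parcel:
  200 → 2100 m (dry, 9.9°C/km): ΔT = -9.9 × 1.9 = -18.81°C → T = -4.71°C
  2100 → 2500 m (saturated, 5°C/km): ΔT = -5 × 0.4 = -2°C → T = -6.71°C
Environment:
  200 → 2500 m (environment, 3.6°C/km): ΔT = -3.6 × 2.3 = -8.28°C → T = 5.82°C
T_parcel − T_env = -6.71 − 5.82 = -12.53°C

-12.53°C (parcel cooler than environment)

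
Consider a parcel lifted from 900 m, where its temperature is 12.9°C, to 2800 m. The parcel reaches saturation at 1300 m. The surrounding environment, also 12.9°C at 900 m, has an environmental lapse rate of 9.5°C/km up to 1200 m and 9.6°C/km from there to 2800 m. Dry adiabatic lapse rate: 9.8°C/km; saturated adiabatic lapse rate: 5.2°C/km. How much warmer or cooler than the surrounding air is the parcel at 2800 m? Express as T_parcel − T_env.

+6.49°C (parcel warmer than environment)

Parcel:
  Dry to 1300 m: -9.8 × 0.4 km = -3.92°C, so T = 8.98°C.
  Saturated to 2800 m: -5.2 × 1.5 km = -7.8°C, so T = 1.18°C.
Environment:
  Environment, lower layer to 1200 m: -9.5 × 0.3 km = -2.85°C, so T = 10.05°C.
  Environment, upper layer to 2800 m: -9.6 × 1.6 km = -15.36°C, so T = -5.31°C.
T_parcel − T_env = 1.18 − (-5.31) = +6.49°C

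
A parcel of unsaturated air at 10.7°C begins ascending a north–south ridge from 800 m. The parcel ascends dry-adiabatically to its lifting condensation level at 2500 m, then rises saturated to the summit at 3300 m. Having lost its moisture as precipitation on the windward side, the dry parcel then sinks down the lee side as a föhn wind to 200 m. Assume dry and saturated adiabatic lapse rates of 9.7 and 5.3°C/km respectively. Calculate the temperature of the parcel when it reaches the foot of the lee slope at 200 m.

20.04°C

800 → 2500 m (dry, 9.7°C/km): ΔT = -9.7 × 1.7 = -16.49°C → T = -5.79°C
2500 → 3300 m (saturated, 5.3°C/km): ΔT = -5.3 × 0.8 = -4.24°C → T = -10.03°C
3300 → 200 m (dry descent, 9.7°C/km): ΔT = +9.7 × 3.1 = +30.07°C → T = 20.04°C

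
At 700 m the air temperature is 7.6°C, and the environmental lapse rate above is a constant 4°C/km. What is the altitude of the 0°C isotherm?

Height above start = (7.6 − 0) / 4 = 1.9 km
Altitude = 700 m + 1900 m = 2600 m

2600 m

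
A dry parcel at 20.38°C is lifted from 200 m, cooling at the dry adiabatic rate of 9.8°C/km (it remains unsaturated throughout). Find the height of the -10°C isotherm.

3300 m

Height above start = (20.38 − (-10)) / 9.8 = 3.1 km
Altitude = 200 m + 3100 m = 3300 m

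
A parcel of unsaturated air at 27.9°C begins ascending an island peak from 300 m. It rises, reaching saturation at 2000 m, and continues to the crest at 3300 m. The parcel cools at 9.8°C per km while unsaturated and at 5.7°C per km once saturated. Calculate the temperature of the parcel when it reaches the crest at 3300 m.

300 → 2000 m (dry, 9.8°C/km): ΔT = -9.8 × 1.7 = -16.66°C → T = 11.24°C
2000 → 3300 m (saturated, 5.7°C/km): ΔT = -5.7 × 1.3 = -7.41°C → T = 3.83°C

3.83°C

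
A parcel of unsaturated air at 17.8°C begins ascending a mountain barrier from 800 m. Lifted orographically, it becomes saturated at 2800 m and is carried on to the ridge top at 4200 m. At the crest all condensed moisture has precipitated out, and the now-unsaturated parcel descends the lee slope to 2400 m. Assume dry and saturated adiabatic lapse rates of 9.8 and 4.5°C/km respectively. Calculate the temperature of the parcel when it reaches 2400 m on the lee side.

800 → 2800 m (dry, 9.8°C/km): ΔT = -9.8 × 2 = -19.6°C → T = -1.8°C
2800 → 4200 m (saturated, 4.5°C/km): ΔT = -4.5 × 1.4 = -6.3°C → T = -8.1°C
4200 → 2400 m (dry descent, 9.8°C/km): ΔT = +9.8 × 1.8 = +17.64°C → T = 9.54°C

9.54°C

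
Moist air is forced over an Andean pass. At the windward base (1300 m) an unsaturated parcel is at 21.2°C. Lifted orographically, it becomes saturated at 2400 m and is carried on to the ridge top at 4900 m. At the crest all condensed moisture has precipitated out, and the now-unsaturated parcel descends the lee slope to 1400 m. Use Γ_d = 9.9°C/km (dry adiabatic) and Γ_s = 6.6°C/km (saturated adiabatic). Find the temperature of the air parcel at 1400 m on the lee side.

28.46°C

Dry to 2400 m: -9.9 × 1.1 km = -10.89°C, so T = 10.31°C.
Saturated to 4900 m: -6.6 × 2.5 km = -16.5°C, so T = -6.19°C.
Dry descent to 1400 m: +9.9 × 3.5 km = +34.65°C, so T = 28.46°C.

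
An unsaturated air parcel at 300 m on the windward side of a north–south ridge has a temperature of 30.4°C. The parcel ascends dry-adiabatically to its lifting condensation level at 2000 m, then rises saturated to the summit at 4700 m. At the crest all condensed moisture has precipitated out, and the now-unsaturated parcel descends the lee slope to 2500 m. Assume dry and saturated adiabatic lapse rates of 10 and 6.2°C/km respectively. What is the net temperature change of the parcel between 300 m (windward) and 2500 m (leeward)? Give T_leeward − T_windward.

-11.74°C

300 → 2000 m (dry, 10°C/km): ΔT = -10 × 1.7 = -17°C → T = 13.4°C
2000 → 4700 m (saturated, 6.2°C/km): ΔT = -6.2 × 2.7 = -16.74°C → T = -3.34°C
4700 → 2500 m (dry descent, 10°C/km): ΔT = +10 × 2.2 = +22°C → T = 18.66°C
Net change vs windward start: 18.66 − 30.4 = -11.74°C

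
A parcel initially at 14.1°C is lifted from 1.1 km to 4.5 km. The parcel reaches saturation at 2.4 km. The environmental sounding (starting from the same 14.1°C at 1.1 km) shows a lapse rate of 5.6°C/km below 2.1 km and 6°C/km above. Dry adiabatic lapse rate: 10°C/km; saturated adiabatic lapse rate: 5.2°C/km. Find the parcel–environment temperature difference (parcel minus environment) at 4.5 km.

Parcel:
  1100–2400 m, dry: Δz = 1.3 km ⇒ ΔT = -13°C; T = 1.1°C
  2400–4500 m, saturated: Δz = 2.1 km ⇒ ΔT = -10.92°C; T = -9.82°C
Environment:
  1100–2100 m, environment, lower layer: Δz = 1 km ⇒ ΔT = -5.6°C; T = 8.5°C
  2100–4500 m, environment, upper layer: Δz = 2.4 km ⇒ ΔT = -14.4°C; T = -5.9°C
T_parcel − T_env = -9.82 − (-5.9) = -3.92°C

-3.92°C (parcel cooler than environment)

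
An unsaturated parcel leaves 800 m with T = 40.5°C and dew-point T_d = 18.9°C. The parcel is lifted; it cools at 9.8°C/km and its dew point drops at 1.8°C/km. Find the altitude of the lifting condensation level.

3500 m

T and T_d converge at 9.8 − 1.8 = 8°C per km
Height above start = (40.5 − 18.9) / 8 = 2.7 km
LCL altitude = 800 m + 2700 m = 3500 m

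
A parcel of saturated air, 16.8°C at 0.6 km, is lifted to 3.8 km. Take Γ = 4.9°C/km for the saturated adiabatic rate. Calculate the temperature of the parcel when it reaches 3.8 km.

1.12°C

Saturated adiabatic to 3800 m: -4.9 × 3.2 km = -15.68°C, so T = 1.12°C.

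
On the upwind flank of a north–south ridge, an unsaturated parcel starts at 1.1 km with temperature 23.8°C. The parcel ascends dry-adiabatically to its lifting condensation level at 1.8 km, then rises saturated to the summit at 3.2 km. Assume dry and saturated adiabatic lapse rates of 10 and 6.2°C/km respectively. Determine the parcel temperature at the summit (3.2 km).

From 1100 m to 1800 m (dry): cools by 10 × 0.7 = 7°C, giving 16.8°C.
From 1800 m to 3200 m (saturated): cools by 6.2 × 1.4 = 8.68°C, giving 8.12°C.

8.12°C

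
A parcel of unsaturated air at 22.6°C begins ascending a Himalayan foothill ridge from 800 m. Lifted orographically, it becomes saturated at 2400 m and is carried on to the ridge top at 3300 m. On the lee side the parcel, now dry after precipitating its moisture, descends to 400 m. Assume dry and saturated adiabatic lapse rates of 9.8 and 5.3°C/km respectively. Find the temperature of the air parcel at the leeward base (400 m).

30.57°C

800–2400 m, dry: Δz = 1.6 km ⇒ ΔT = -15.68°C; T = 6.92°C
2400–3300 m, saturated: Δz = 0.9 km ⇒ ΔT = -4.77°C; T = 2.15°C
3300–400 m, dry descent: Δz = 2.9 km ⇒ ΔT = +28.42°C; T = 30.57°C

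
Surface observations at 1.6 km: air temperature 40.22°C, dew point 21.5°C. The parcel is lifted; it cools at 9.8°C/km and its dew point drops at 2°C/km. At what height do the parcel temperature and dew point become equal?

T and T_d converge at 9.8 − 2 = 7.8°C per km
Height above start = (40.22 − 21.5) / 7.8 = 2.4 km
LCL altitude = 1600 m + 2400 m = 4000 m

4 km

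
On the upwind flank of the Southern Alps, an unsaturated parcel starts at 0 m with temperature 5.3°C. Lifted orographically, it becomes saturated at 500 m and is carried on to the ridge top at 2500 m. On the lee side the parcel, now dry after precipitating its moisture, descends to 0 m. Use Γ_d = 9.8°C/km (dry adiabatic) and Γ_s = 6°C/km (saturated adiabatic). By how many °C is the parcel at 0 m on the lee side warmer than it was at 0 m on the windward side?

+7.6°C

From 0 m to 500 m (dry): cools by 9.8 × 0.5 = 4.9°C, giving 0.4°C.
From 500 m to 2500 m (saturated): cools by 6 × 2 = 12°C, giving -11.6°C.
From 2500 m to 0 m (dry descent): warms by 9.8 × 2.5 = 24.5°C, giving 12.9°C.
Net change vs windward start: 12.9 − 5.3 = +7.6°C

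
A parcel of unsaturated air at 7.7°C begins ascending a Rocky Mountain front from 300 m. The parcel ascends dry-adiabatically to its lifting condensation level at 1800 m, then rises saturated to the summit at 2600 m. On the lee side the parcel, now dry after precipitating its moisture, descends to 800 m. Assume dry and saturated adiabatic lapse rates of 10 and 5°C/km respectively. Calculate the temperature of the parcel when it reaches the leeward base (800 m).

6.7°C

Dry to 1800 m: -10 × 1.5 km = -15°C, so T = -7.3°C.
Saturated to 2600 m: -5 × 0.8 km = -4°C, so T = -11.3°C.
Dry descent to 800 m: +10 × 1.8 km = +18°C, so T = 6.7°C.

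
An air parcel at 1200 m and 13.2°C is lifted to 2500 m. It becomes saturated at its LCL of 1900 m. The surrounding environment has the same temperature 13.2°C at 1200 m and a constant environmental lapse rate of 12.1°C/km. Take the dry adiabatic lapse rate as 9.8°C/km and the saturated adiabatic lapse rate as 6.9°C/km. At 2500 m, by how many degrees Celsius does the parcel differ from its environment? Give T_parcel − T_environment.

Parcel:
  1200 → 1900 m (dry, 9.8°C/km): ΔT = -9.8 × 0.7 = -6.86°C → T = 6.34°C
  1900 → 2500 m (saturated, 6.9°C/km): ΔT = -6.9 × 0.6 = -4.14°C → T = 2.2°C
Environment:
  1200 → 2500 m (environment, 12.1°C/km): ΔT = -12.1 × 1.3 = -15.73°C → T = -2.53°C
T_parcel − T_env = 2.2 − (-2.53) = +4.73°C

+4.73°C (parcel warmer than environment)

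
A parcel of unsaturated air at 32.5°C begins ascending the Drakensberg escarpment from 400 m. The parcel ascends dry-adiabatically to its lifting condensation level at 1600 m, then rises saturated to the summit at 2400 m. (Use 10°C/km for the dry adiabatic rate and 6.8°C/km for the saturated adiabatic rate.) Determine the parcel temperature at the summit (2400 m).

400 → 1600 m (dry, 10°C/km): ΔT = -10 × 1.2 = -12°C → T = 20.5°C
1600 → 2400 m (saturated, 6.8°C/km): ΔT = -6.8 × 0.8 = -5.44°C → T = 15.06°C

15.06°C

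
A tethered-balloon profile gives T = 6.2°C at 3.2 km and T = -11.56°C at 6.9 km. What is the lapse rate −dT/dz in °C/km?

4.8°C/km

Γ = −ΔT/Δz = (6.2 − (-11.56)) / (6900 − 3200) m
  = 17.76°C / 3.7 km = 4.8°C/km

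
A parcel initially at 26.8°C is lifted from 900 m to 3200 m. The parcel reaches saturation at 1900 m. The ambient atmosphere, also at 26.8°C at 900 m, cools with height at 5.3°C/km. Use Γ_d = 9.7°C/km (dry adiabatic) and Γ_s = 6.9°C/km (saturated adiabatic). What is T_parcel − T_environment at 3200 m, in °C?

Parcel:
  Dry to 1900 m: -9.7 × 1 km = -9.7°C, so T = 17.1°C.
  Saturated to 3200 m: -6.9 × 1.3 km = -8.97°C, so T = 8.13°C.
Environment:
  Environment to 3200 m: -5.3 × 2.3 km = -12.19°C, so T = 14.61°C.
T_parcel − T_env = 8.13 − 14.61 = -6.48°C

-6.48°C (parcel cooler than environment)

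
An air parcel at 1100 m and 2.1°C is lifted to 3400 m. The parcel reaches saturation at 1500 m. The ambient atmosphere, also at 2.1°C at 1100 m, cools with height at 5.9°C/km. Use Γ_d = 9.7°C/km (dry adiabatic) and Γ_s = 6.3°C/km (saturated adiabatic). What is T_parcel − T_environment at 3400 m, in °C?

-2.28°C (parcel cooler than environment)

Parcel:
  1100–1500 m, dry: Δz = 0.4 km ⇒ ΔT = -3.88°C; T = -1.78°C
  1500–3400 m, saturated: Δz = 1.9 km ⇒ ΔT = -11.97°C; T = -13.75°C
Environment:
  1100–3400 m, environment: Δz = 2.3 km ⇒ ΔT = -13.57°C; T = -11.47°C
T_parcel − T_env = -13.75 − (-11.47) = -2.28°C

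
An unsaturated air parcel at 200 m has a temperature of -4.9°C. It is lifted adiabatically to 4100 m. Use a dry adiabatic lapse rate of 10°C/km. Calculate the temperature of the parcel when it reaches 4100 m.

-43.9°C

200 → 4100 m (dry adiabatic, 10°C/km): ΔT = -10 × 3.9 = -39°C → T = -43.9°C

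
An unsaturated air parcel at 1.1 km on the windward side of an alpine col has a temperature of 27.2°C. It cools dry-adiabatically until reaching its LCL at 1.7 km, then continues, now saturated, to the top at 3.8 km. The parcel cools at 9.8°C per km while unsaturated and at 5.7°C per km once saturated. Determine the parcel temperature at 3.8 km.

From 1100 m to 1700 m (dry): cools by 9.8 × 0.6 = 5.88°C, giving 21.32°C.
From 1700 m to 3800 m (saturated): cools by 5.7 × 2.1 = 11.97°C, giving 9.35°C.

9.35°C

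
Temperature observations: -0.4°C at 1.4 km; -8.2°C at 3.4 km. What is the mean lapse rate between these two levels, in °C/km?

3.9°C/km

Γ = −ΔT/Δz = (-0.4 − (-8.2)) / (3400 − 1400) m
  = 7.8°C / 2 km = 3.9°C/km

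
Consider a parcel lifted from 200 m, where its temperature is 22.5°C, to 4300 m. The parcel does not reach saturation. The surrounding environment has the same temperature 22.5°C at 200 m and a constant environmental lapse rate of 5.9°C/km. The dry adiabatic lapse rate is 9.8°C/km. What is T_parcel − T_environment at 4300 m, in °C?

-15.99°C (parcel cooler than environment)

Parcel:
  From 200 m to 4300 m (dry): cools by 9.8 × 4.1 = 40.18°C, giving -17.68°C.
Environment:
  From 200 m to 4300 m (environment): cools by 5.9 × 4.1 = 24.19°C, giving -1.69°C.
T_parcel − T_env = -17.68 − (-1.69) = -15.99°C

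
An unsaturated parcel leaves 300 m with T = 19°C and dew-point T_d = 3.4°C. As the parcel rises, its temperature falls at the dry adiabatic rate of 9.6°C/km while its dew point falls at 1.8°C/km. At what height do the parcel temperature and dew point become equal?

T and T_d converge at 9.6 − 1.8 = 7.8°C per km
Height above start = (19 − 3.4) / 7.8 = 2 km
LCL altitude = 300 m + 2000 m = 2300 m

2300 m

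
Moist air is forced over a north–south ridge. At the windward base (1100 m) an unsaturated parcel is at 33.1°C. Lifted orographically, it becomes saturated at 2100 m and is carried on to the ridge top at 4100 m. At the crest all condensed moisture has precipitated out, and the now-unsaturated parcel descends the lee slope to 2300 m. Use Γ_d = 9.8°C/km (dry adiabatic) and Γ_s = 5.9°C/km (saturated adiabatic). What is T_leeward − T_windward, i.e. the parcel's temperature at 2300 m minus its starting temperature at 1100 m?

1100–2100 m, dry: Δz = 1 km ⇒ ΔT = -9.8°C; T = 23.3°C
2100–4100 m, saturated: Δz = 2 km ⇒ ΔT = -11.8°C; T = 11.5°C
4100–2300 m, dry descent: Δz = 1.8 km ⇒ ΔT = +17.64°C; T = 29.14°C
Net change vs windward start: 29.14 − 33.1 = -3.96°C

-3.96°C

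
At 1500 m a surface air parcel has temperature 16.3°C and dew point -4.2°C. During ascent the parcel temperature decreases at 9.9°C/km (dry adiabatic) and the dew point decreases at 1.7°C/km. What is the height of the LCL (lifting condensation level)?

4000 m

T and T_d converge at 9.9 − 1.7 = 8.2°C per km
Height above start = (16.3 − (-4.2)) / 8.2 = 2.5 km
LCL altitude = 1500 m + 2500 m = 4000 m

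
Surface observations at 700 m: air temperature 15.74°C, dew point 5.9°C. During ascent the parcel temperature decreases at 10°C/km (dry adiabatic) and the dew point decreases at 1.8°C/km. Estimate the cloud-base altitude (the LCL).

T and T_d converge at 10 − 1.8 = 8.2°C per km
Height above start = (15.74 − 5.9) / 8.2 = 1.2 km
LCL altitude = 700 m + 1200 m = 1900 m

1900 m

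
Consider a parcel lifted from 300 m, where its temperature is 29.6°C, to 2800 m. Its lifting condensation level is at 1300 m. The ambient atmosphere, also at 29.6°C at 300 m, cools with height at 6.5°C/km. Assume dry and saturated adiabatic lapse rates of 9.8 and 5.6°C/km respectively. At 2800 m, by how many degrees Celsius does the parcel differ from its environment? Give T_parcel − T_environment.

-1.95°C (parcel cooler than environment)

Parcel:
  From 300 m to 1300 m (dry): cools by 9.8 × 1 = 9.8°C, giving 19.8°C.
  From 1300 m to 2800 m (saturated): cools by 5.6 × 1.5 = 8.4°C, giving 11.4°C.
Environment:
  From 300 m to 2800 m (environment): cools by 6.5 × 2.5 = 16.25°C, giving 13.35°C.
T_parcel − T_env = 11.4 − 13.35 = -1.95°C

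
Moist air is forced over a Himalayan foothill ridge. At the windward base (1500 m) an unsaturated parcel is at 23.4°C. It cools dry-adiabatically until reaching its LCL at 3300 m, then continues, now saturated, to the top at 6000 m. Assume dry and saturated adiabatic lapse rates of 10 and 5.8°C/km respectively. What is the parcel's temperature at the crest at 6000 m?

From 1500 m to 3300 m (dry): cools by 10 × 1.8 = 18°C, giving 5.4°C.
From 3300 m to 6000 m (saturated): cools by 5.8 × 2.7 = 15.66°C, giving -10.26°C.

-10.26°C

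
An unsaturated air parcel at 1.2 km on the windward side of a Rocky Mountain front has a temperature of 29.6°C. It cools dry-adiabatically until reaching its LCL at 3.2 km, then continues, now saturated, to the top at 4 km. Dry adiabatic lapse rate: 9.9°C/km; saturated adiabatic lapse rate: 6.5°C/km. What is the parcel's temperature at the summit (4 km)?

4.6°C

1200 → 3200 m (dry, 9.9°C/km): ΔT = -9.9 × 2 = -19.8°C → T = 9.8°C
3200 → 4000 m (saturated, 6.5°C/km): ΔT = -6.5 × 0.8 = -5.2°C → T = 4.6°C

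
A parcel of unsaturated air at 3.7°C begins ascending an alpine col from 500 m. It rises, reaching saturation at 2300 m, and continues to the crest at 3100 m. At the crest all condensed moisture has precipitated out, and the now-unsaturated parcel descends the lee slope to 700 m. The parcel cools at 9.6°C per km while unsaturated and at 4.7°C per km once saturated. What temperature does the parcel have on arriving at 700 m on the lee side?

500 → 2300 m (dry, 9.6°C/km): ΔT = -9.6 × 1.8 = -17.28°C → T = -13.58°C
2300 → 3100 m (saturated, 4.7°C/km): ΔT = -4.7 × 0.8 = -3.76°C → T = -17.34°C
3100 → 700 m (dry descent, 9.6°C/km): ΔT = +9.6 × 2.4 = +23.04°C → T = 5.7°C

5.7°C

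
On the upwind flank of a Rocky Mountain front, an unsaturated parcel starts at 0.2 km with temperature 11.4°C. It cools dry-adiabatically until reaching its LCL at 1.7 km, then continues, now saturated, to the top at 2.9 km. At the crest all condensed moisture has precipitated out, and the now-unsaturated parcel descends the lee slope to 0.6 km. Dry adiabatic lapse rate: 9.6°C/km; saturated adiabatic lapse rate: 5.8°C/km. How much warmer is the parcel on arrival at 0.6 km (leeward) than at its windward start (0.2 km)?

+0.72°C

From 200 m to 1700 m (dry): cools by 9.6 × 1.5 = 14.4°C, giving -3°C.
From 1700 m to 2900 m (saturated): cools by 5.8 × 1.2 = 6.96°C, giving -9.96°C.
From 2900 m to 600 m (dry descent): warms by 9.6 × 2.3 = 22.08°C, giving 12.12°C.
Net change vs windward start: 12.12 − 11.4 = +0.72°C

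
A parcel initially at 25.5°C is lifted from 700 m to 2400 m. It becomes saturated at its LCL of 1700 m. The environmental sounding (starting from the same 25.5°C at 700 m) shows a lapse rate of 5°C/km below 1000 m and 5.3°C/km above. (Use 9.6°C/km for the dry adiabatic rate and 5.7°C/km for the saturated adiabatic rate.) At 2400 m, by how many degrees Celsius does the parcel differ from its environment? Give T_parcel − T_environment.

Parcel:
  From 700 m to 1700 m (dry): cools by 9.6 × 1 = 9.6°C, giving 15.9°C.
  From 1700 m to 2400 m (saturated): cools by 5.7 × 0.7 = 3.99°C, giving 11.91°C.
Environment:
  From 700 m to 1000 m (environment, lower layer): cools by 5 × 0.3 = 1.5°C, giving 24°C.
  From 1000 m to 2400 m (environment, upper layer): cools by 5.3 × 1.4 = 7.42°C, giving 16.58°C.
T_parcel − T_env = 11.91 − 16.58 = -4.67°C

-4.67°C (parcel cooler than environment)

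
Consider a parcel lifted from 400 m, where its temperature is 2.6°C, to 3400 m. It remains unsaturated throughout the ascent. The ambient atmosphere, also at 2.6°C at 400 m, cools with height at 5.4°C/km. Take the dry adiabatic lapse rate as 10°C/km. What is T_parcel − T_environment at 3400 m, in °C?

-13.8°C (parcel cooler than environment)

Parcel:
  Dry to 3400 m: -10 × 3 km = -30°C, so T = -27.4°C.
Environment:
  Environment to 3400 m: -5.4 × 3 km = -16.2°C, so T = -13.6°C.
T_parcel − T_env = -27.4 − (-13.6) = -13.8°C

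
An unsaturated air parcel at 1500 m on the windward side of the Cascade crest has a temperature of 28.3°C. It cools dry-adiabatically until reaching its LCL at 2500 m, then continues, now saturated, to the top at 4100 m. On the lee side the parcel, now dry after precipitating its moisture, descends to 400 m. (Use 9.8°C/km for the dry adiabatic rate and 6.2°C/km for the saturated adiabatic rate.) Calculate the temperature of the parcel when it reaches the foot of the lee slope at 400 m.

44.84°C

1500–2500 m, dry: Δz = 1 km ⇒ ΔT = -9.8°C; T = 18.5°C
2500–4100 m, saturated: Δz = 1.6 km ⇒ ΔT = -9.92°C; T = 8.58°C
4100–400 m, dry descent: Δz = 3.7 km ⇒ ΔT = +36.26°C; T = 44.84°C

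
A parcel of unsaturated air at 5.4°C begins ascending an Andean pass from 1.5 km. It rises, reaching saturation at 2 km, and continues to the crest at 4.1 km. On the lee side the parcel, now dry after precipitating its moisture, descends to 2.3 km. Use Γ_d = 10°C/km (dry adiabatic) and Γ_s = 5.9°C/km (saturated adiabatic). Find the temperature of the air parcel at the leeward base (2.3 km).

6.01°C

From 1500 m to 2000 m (dry): cools by 10 × 0.5 = 5°C, giving 0.4°C.
From 2000 m to 4100 m (saturated): cools by 5.9 × 2.1 = 12.39°C, giving -11.99°C.
From 4100 m to 2300 m (dry descent): warms by 10 × 1.8 = 18°C, giving 6.01°C.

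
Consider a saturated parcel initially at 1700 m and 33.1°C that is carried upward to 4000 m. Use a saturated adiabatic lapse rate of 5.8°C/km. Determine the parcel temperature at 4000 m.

19.76°C

Saturated adiabatic to 4000 m: -5.8 × 2.3 km = -13.34°C, so T = 19.76°C.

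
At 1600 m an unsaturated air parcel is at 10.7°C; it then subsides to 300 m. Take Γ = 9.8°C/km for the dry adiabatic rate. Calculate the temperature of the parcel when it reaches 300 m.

23.44°C

From 1600 m to 300 m (dry adiabatic): warms by 9.8 × 1.3 = 12.74°C, giving 23.44°C.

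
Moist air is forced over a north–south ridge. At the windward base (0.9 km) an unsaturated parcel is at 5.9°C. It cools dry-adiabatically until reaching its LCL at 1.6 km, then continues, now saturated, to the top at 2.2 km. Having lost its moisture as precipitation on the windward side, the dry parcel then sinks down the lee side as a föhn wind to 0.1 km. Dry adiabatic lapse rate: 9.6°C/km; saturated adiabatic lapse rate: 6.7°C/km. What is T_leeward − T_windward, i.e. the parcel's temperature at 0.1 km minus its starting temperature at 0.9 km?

900–1600 m, dry: Δz = 0.7 km ⇒ ΔT = -6.72°C; T = -0.82°C
1600–2200 m, saturated: Δz = 0.6 km ⇒ ΔT = -4.02°C; T = -4.84°C
2200–100 m, dry descent: Δz = 2.1 km ⇒ ΔT = +20.16°C; T = 15.32°C
Net change vs windward start: 15.32 − 5.9 = +9.42°C

+9.42°C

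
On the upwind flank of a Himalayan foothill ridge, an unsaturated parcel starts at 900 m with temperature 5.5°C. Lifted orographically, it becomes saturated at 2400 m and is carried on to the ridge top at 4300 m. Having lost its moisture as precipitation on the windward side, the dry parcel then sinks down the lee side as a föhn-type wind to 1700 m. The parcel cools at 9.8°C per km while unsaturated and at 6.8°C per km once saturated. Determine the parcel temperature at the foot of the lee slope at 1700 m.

From 900 m to 2400 m (dry): cools by 9.8 × 1.5 = 14.7°C, giving -9.2°C.
From 2400 m to 4300 m (saturated): cools by 6.8 × 1.9 = 12.92°C, giving -22.12°C.
From 4300 m to 1700 m (dry descent): warms by 9.8 × 2.6 = 25.48°C, giving 3.36°C.

3.36°C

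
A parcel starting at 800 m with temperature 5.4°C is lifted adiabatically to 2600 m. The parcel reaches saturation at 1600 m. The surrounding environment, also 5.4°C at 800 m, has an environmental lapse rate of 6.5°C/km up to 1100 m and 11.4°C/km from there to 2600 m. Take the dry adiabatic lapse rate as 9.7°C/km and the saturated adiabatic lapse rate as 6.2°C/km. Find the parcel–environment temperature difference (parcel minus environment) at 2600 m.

+5.09°C (parcel warmer than environment)

Parcel:
  800–1600 m, dry: Δz = 0.8 km ⇒ ΔT = -7.76°C; T = -2.36°C
  1600–2600 m, saturated: Δz = 1 km ⇒ ΔT = -6.2°C; T = -8.56°C
Environment:
  800–1100 m, environment, lower layer: Δz = 0.3 km ⇒ ΔT = -1.95°C; T = 3.45°C
  1100–2600 m, environment, upper layer: Δz = 1.5 km ⇒ ΔT = -17.1°C; T = -13.65°C
T_parcel − T_env = -8.56 − (-13.65) = +5.09°C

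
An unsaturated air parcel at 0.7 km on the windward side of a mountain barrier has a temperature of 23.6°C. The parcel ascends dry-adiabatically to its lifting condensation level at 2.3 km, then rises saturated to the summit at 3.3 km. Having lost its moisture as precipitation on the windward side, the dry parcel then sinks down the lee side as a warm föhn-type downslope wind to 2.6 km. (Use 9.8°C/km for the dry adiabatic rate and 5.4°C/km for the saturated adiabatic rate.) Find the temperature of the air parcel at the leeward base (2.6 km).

9.38°C

700–2300 m, dry: Δz = 1.6 km ⇒ ΔT = -15.68°C; T = 7.92°C
2300–3300 m, saturated: Δz = 1 km ⇒ ΔT = -5.4°C; T = 2.52°C
3300–2600 m, dry descent: Δz = 0.7 km ⇒ ΔT = +6.86°C; T = 9.38°C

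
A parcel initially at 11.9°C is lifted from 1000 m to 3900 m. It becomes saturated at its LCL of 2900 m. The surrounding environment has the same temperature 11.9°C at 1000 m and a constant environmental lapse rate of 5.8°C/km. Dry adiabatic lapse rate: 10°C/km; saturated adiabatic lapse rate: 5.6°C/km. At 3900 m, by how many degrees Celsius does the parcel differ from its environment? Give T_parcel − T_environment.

Parcel:
  From 1000 m to 2900 m (dry): cools by 10 × 1.9 = 19°C, giving -7.1°C.
  From 2900 m to 3900 m (saturated): cools by 5.6 × 1 = 5.6°C, giving -12.7°C.
Environment:
  From 1000 m to 3900 m (environment): cools by 5.8 × 2.9 = 16.82°C, giving -4.92°C.
T_parcel − T_env = -12.7 − (-4.92) = -7.78°C

-7.78°C (parcel cooler than environment)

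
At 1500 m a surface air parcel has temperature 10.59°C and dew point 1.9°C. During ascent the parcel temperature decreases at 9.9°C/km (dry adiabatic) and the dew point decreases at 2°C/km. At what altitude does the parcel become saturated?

2600 m

T and T_d converge at 9.9 − 2 = 7.9°C per km
Height above start = (10.59 − 1.9) / 7.9 = 1.1 km
LCL altitude = 1500 m + 1100 m = 2600 m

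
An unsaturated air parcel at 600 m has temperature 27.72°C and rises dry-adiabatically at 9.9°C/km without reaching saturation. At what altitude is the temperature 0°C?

Height above start = (27.72 − 0) / 9.9 = 2.8 km
Altitude = 600 m + 2800 m = 3400 m

3400 m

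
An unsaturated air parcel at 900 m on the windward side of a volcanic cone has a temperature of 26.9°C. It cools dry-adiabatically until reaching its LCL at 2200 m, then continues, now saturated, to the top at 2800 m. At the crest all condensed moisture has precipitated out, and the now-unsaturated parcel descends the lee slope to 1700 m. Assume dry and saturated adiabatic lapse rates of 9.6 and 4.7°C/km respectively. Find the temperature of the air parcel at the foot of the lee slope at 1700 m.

22.16°C

Dry to 2200 m: -9.6 × 1.3 km = -12.48°C, so T = 14.42°C.
Saturated to 2800 m: -4.7 × 0.6 km = -2.82°C, so T = 11.6°C.
Dry descent to 1700 m: +9.6 × 1.1 km = +10.56°C, so T = 22.16°C.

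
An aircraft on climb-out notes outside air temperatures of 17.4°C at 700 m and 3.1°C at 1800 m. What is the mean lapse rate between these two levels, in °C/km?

Γ = −ΔT/Δz = (17.4 − 3.1) / (1800 − 700) m
  = 14.3°C / 1.1 km = 13°C/km

13°C/km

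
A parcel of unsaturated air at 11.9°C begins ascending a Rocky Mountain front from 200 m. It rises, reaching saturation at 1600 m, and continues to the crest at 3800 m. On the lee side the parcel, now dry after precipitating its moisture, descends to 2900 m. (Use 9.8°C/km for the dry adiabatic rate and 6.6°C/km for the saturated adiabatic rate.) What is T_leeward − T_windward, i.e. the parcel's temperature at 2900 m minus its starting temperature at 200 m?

200–1600 m, dry: Δz = 1.4 km ⇒ ΔT = -13.72°C; T = -1.82°C
1600–3800 m, saturated: Δz = 2.2 km ⇒ ΔT = -14.52°C; T = -16.34°C
3800–2900 m, dry descent: Δz = 0.9 km ⇒ ΔT = +8.82°C; T = -7.52°C
Net change vs windward start: -7.52 − 11.9 = -19.42°C

-19.42°C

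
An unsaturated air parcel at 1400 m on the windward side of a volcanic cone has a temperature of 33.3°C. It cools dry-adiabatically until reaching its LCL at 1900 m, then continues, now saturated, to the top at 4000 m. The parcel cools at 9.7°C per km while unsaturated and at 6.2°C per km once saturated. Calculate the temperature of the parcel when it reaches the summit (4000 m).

15.43°C

From 1400 m to 1900 m (dry): cools by 9.7 × 0.5 = 4.85°C, giving 28.45°C.
From 1900 m to 4000 m (saturated): cools by 6.2 × 2.1 = 13.02°C, giving 15.43°C.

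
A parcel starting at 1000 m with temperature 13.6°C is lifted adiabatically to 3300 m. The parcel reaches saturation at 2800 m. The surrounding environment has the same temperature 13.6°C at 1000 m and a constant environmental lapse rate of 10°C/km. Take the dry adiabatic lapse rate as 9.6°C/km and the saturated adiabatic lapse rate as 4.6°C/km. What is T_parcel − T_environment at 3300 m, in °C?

Parcel:
  1000–2800 m, dry: Δz = 1.8 km ⇒ ΔT = -17.28°C; T = -3.68°C
  2800–3300 m, saturated: Δz = 0.5 km ⇒ ΔT = -2.3°C; T = -5.98°C
Environment:
  1000–3300 m, environment: Δz = 2.3 km ⇒ ΔT = -23°C; T = -9.4°C
T_parcel − T_env = -5.98 − (-9.4) = +3.42°C

+3.42°C (parcel warmer than environment)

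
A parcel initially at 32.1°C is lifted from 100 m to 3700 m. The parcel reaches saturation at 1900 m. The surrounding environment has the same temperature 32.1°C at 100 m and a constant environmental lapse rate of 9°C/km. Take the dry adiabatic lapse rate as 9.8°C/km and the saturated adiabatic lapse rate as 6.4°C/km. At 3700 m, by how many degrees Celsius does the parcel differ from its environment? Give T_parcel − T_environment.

Parcel:
  100 → 1900 m (dry, 9.8°C/km): ΔT = -9.8 × 1.8 = -17.64°C → T = 14.46°C
  1900 → 3700 m (saturated, 6.4°C/km): ΔT = -6.4 × 1.8 = -11.52°C → T = 2.94°C
Environment:
  100 → 3700 m (environment, 9°C/km): ΔT = -9 × 3.6 = -32.4°C → T = -0.3°C
T_parcel − T_env = 2.94 − (-0.3) = +3.24°C

+3.24°C (parcel warmer than environment)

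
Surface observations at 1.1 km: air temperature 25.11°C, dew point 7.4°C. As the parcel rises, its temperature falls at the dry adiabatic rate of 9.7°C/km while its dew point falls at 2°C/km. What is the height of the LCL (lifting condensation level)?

T and T_d converge at 9.7 − 2 = 7.7°C per km
Height above start = (25.11 − 7.4) / 7.7 = 2.3 km
LCL altitude = 1100 m + 2300 m = 3400 m

3.4 km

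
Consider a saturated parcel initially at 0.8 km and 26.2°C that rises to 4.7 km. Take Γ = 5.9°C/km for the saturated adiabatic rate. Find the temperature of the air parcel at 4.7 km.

From 800 m to 4700 m (saturated adiabatic): cools by 5.9 × 3.9 = 23.01°C, giving 3.19°C.

3.19°C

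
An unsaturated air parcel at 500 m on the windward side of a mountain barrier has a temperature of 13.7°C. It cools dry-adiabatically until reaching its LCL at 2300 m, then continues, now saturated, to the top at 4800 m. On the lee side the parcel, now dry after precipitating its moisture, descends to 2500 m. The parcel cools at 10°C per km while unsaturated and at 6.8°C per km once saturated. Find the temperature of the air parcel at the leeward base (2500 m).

1.7°C

From 500 m to 2300 m (dry): cools by 10 × 1.8 = 18°C, giving -4.3°C.
From 2300 m to 4800 m (saturated): cools by 6.8 × 2.5 = 17°C, giving -21.3°C.
From 4800 m to 2500 m (dry descent): warms by 10 × 2.3 = 23°C, giving 1.7°C.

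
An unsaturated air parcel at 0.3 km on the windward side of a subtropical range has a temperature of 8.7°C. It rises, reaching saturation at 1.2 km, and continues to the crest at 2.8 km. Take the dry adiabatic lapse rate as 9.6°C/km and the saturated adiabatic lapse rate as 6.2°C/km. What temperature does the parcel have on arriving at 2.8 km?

From 300 m to 1200 m (dry): cools by 9.6 × 0.9 = 8.64°C, giving 0.06°C.
From 1200 m to 2800 m (saturated): cools by 6.2 × 1.6 = 9.92°C, giving -9.86°C.

-9.86°C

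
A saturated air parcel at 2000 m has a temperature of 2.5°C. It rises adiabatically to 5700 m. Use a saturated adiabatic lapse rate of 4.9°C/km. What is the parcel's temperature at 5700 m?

2000 → 5700 m (saturated adiabatic, 4.9°C/km): ΔT = -4.9 × 3.7 = -18.13°C → T = -15.63°C

-15.63°C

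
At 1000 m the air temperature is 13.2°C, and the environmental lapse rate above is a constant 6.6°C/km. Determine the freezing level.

3000 m

Height above start = (13.2 − 0) / 6.6 = 2 km
Altitude = 1000 m + 2000 m = 3000 m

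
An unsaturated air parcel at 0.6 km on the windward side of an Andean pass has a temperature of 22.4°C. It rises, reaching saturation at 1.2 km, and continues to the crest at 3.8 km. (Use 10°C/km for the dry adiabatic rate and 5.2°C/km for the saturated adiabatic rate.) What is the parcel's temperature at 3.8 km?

600–1200 m, dry: Δz = 0.6 km ⇒ ΔT = -6°C; T = 16.4°C
1200–3800 m, saturated: Δz = 2.6 km ⇒ ΔT = -13.52°C; T = 2.88°C

2.88°C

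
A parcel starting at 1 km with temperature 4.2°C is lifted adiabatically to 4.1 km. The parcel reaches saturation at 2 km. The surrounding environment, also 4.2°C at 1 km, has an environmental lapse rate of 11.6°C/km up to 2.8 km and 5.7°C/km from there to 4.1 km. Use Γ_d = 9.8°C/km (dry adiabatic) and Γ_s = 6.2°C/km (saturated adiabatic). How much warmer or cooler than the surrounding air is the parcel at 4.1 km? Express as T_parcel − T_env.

Parcel:
  Dry to 2000 m: -9.8 × 1 km = -9.8°C, so T = -5.6°C.
  Saturated to 4100 m: -6.2 × 2.1 km = -13.02°C, so T = -18.62°C.
Environment:
  Environment, lower layer to 2800 m: -11.6 × 1.8 km = -20.88°C, so T = -16.68°C.
  Environment, upper layer to 4100 m: -5.7 × 1.3 km = -7.41°C, so T = -24.09°C.
T_parcel − T_env = -18.62 − (-24.09) = +5.47°C

+5.47°C (parcel warmer than environment)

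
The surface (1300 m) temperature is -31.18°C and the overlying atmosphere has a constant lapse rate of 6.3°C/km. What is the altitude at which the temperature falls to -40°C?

2700 m

Height above start = (-31.18 − (-40)) / 6.3 = 1.4 km
Altitude = 1300 m + 1400 m = 2700 m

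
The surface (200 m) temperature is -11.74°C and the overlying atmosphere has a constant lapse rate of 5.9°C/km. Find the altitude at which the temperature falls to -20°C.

1600 m

Height above start = (-11.74 − (-20)) / 5.9 = 1.4 km
Altitude = 200 m + 1400 m = 1600 m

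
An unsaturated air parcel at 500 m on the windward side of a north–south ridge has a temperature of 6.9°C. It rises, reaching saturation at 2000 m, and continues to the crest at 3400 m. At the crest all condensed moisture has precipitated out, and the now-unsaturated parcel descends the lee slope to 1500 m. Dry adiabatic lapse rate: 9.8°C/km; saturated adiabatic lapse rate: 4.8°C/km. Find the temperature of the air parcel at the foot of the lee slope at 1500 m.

4.1°C

Dry to 2000 m: -9.8 × 1.5 km = -14.7°C, so T = -7.8°C.
Saturated to 3400 m: -4.8 × 1.4 km = -6.72°C, so T = -14.52°C.
Dry descent to 1500 m: +9.8 × 1.9 km = +18.62°C, so T = 4.1°C.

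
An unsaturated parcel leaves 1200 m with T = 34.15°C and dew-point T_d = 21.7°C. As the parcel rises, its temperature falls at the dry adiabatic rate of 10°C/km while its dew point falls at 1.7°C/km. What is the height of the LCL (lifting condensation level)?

T and T_d converge at 10 − 1.7 = 8.3°C per km
Height above start = (34.15 − 21.7) / 8.3 = 1.5 km
LCL altitude = 1200 m + 1500 m = 2700 m

2700 m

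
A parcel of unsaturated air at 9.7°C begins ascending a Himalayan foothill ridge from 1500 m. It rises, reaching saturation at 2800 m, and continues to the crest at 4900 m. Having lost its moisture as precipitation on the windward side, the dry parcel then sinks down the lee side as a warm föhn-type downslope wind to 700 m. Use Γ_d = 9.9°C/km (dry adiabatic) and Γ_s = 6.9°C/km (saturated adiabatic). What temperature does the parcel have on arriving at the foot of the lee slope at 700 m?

1500 → 2800 m (dry, 9.9°C/km): ΔT = -9.9 × 1.3 = -12.87°C → T = -3.17°C
2800 → 4900 m (saturated, 6.9°C/km): ΔT = -6.9 × 2.1 = -14.49°C → T = -17.66°C
4900 → 700 m (dry descent, 9.9°C/km): ΔT = +9.9 × 4.2 = +41.58°C → T = 23.92°C

23.92°C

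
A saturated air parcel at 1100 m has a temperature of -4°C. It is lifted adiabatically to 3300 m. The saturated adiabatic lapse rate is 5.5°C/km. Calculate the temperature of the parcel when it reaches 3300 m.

-16.1°C

1100–3300 m, saturated adiabatic: Δz = 2.2 km ⇒ ΔT = -12.1°C; T = -16.1°C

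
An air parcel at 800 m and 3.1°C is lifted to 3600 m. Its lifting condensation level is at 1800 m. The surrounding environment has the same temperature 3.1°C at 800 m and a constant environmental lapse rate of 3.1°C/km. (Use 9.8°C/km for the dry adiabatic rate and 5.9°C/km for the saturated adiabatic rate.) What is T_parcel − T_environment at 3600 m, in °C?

Parcel:
  800 → 1800 m (dry, 9.8°C/km): ΔT = -9.8 × 1 = -9.8°C → T = -6.7°C
  1800 → 3600 m (saturated, 5.9°C/km): ΔT = -5.9 × 1.8 = -10.62°C → T = -17.32°C
Environment:
  800 → 3600 m (environment, 3.1°C/km): ΔT = -3.1 × 2.8 = -8.68°C → T = -5.58°C
T_parcel − T_env = -17.32 − (-5.58) = -11.74°C

-11.74°C (parcel cooler than environment)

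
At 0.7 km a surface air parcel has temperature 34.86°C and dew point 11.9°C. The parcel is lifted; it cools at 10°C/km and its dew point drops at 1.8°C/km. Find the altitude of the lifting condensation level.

T and T_d converge at 10 − 1.8 = 8.2°C per km
Height above start = (34.86 − 11.9) / 8.2 = 2.8 km
LCL altitude = 700 m + 2800 m = 3500 m

3.5 km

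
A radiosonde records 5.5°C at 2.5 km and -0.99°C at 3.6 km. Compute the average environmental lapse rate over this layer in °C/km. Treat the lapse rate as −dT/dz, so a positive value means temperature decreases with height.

5.9°C/km

Γ = −ΔT/Δz = (5.5 − (-0.99)) / (3600 − 2500) m
  = 6.49°C / 1.1 km = 5.9°C/km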